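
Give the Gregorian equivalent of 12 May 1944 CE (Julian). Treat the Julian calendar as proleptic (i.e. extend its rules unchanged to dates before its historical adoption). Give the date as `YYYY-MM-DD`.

1944-05-25

The Julian–Gregorian offset here is 13 days (Julian trailing).
12 May 1944 Julian + 13 days → 25 May 1944 Gregorian.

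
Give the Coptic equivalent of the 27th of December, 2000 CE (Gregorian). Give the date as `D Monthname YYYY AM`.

18 Koiak 1717 AM

Both dates share Julian Day Number 2451906; in the Coptic calendar that is 18 Koiak 1717 AM.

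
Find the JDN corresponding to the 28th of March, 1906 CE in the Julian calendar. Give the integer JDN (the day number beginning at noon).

Equivalently 10 April 1906 (Gregorian).
JDN 2451545 is 1 January 2000 CE (Gregorian); the target day is −34234 days from there, so JDN = 2417311.

2417311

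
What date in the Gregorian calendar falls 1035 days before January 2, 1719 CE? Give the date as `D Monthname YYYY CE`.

The starting date is JDN 2348913; 2348913 − 1035 = 2347878.
JDN 2347878 corresponds to 3 March 1716 CE.

3 March 1716 CE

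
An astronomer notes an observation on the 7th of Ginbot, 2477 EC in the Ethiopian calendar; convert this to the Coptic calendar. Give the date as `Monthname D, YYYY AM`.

Julian Day Number of the source date = 2628826.
Converting JDN 2628826 to the Coptic calendar gives 7 Pashons 2201 AM.

Pashons 7, 2201 AM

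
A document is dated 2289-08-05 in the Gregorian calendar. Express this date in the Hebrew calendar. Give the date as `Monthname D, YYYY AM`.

Av 18, 6049 AM

Julian Day Number of the source date = 2557317.
Converting JDN 2557317 to the Hebrew calendar gives 18 Av 6049 AM.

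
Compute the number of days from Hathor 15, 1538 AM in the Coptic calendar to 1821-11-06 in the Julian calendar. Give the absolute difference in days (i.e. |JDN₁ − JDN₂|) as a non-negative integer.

JDN of the first date = 2386493.
JDN of the second date = 2386488.
|2386488 − 2386493| = 5.

5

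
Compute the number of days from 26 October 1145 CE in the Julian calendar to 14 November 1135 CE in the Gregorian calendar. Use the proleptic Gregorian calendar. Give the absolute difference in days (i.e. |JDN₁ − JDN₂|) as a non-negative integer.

3641

First date → JDN 2139568; second date → JDN 2135927.
The interval is |2139568 − 2135927| = 3641 days.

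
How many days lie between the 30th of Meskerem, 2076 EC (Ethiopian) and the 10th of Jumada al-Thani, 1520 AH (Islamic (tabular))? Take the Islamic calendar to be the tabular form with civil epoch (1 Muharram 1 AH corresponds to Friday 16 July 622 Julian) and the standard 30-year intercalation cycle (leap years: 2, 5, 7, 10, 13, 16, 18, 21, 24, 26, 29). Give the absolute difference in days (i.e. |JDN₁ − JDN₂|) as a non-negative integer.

First date → JDN 2482144; second date → JDN 2486880.
The interval is |2482144 − 2486880| = 4736 days.

4736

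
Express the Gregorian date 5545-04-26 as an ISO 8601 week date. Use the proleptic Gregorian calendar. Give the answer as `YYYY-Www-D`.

The weekday is Thursday (ISO weekday 4).
That Thursday belongs to ISO week 17 of ISO year 5545.

5545-W17-4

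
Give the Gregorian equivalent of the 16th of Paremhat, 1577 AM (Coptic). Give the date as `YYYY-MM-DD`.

1861-03-24

Both dates share Julian Day Number 2400859; in the Gregorian calendar that is 24 March 1861 CE.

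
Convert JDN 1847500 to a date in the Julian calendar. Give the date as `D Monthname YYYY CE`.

JDN 1847500 is 8 March 346 in the proleptic Gregorian calendar.
In the Julian calendar that day is 7 March 346 CE.

7 March 346 CE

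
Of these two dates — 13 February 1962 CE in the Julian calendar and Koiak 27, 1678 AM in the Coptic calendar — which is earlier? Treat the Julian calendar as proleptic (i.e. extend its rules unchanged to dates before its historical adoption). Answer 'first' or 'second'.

The two dates have Julian Day Numbers 2437722 and 2437670 respectively.
Since 2437670 < 2437722, the second date comes first.

second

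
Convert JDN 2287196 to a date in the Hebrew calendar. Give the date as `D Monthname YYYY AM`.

13 Tevet 5310 AM

JDN 2287196 is 11 January 1550 in the proleptic Gregorian calendar.
In the Hebrew calendar that day is 13 Tevet 5310 AM.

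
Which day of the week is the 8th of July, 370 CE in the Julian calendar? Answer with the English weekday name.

Thursday

In the proleptic Gregorian calendar this is 9 July 370 (JDN 1856389).
Since JDN mod 7 = 3 (0 = Monday), the day is Thursday.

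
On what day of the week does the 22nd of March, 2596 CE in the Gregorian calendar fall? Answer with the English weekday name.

JDN 2669311 mod 7 = 1, and JDN 0 was a Monday, so this is a Tuesday.

Tuesday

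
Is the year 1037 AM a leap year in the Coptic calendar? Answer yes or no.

no

1037 mod 4 = 1; in the Coptic calendar a year is leap when year mod 4 = 3, so it is a common year.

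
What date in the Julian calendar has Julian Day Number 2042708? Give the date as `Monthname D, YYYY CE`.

The proleptic Gregorian equivalent of JDN 2042708 is 22 August 880.
In the Julian calendar that day is August 18, 880 CE.

August 18, 880 CE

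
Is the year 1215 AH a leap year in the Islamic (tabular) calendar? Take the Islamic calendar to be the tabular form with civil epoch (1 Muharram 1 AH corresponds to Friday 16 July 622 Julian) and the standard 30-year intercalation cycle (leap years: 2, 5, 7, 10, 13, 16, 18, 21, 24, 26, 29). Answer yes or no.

Year 1215 AH is year 15 of its 30-year cycle; leap positions are 2, 5, 7, 10, 13, 16, 18, 21, 24, 26, 29, so it is a common year (354 days).

no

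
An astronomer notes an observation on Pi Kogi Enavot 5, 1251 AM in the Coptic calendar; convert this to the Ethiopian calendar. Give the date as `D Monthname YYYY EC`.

Julian Day Number of the source date = 2281956.
Converting JDN 2281956 to the Ethiopian calendar gives 5 Pagume 1527 EC.

5 Pagume 1527 EC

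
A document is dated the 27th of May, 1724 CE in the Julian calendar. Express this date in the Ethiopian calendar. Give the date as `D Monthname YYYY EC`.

2 Sene 1716 EC

The source date corresponds to 7 June 1724 in the Gregorian calendar (JDN 2350896).
That day falls on 2 Sene 1716 EC in the Ethiopian calendar.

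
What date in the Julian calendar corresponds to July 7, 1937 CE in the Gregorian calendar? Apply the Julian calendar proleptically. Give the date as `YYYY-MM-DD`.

At this point the Julian calendar is 13 days behind the Gregorian.
7 July 1937 Gregorian − 13 days → 24 June 1937 Julian.

1937-06-24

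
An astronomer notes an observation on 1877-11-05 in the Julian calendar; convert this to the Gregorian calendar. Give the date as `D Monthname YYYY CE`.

17 November 1877 CE

At this point the Julian calendar is 12 days behind the Gregorian.
5 November 1877 Julian + 12 days → 17 November 1877 Gregorian.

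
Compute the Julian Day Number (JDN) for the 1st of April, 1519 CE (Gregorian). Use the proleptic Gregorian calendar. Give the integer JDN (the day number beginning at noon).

JDN 2400001 is 17 November 1858 CE (Gregorian), MJD 0; the target day is −124048 days from there, so JDN = 2275953.

2275953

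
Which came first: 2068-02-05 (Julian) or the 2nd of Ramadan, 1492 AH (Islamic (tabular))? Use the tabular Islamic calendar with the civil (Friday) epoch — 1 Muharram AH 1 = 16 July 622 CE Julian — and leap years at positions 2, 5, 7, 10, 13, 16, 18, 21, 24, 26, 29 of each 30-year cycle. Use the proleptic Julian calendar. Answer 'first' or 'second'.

Converting both to JDN: 2476430 vs 2477038; the smaller is the first.

first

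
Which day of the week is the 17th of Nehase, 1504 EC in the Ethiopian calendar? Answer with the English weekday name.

Tuesday

In the proleptic Gregorian calendar this is 20 August 1512 (JDN 2273538).
Since JDN mod 7 = 1 (0 = Monday), the day is Tuesday.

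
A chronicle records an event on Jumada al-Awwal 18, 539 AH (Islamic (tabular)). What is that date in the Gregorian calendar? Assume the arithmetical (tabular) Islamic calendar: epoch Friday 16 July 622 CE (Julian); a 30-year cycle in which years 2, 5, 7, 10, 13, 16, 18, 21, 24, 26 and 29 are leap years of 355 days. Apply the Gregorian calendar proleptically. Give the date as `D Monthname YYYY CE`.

Both dates share Julian Day Number 2139224; in the Gregorian calendar that is 23 November 1144 CE.

23 November 1144 CE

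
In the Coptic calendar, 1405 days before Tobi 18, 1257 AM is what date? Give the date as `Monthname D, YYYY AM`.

JDN of Tobi 18, 1257 AM = 2283921.
2283921 − 1405 = 2282516.
JDN 2282516 in the Coptic calendar is Paremhat 14, 1253 AM.

Paremhat 14, 1253 AM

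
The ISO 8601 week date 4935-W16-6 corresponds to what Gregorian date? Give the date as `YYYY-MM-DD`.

4935-04-23

ISO week 1 of 4935 is the week containing the first Thursday of 4935.
Week 16, day 6 (Saturday) lands on 4935-04-23.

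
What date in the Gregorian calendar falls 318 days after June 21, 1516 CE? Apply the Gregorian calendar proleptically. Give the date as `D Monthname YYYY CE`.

JDN of June 21, 1516 CE = 2274939.
2274939 + 318 = 2275257.
JDN 2275257 in the Gregorian calendar is 5 May 1517 CE.

5 May 1517 CE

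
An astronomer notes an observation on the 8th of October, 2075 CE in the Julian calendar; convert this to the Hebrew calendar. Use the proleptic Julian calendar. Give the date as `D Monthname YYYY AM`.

Julian Day Number of the source date = 2479232.
Converting JDN 2479232 to the Hebrew calendar gives 12 Cheshvan 5836 AM.

12 Cheshvan 5836 AM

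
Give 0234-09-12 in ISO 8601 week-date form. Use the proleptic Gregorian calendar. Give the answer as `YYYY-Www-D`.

0234-W37-5

The weekday is Friday (ISO weekday 5).
That Friday belongs to ISO week 37 of ISO year 234.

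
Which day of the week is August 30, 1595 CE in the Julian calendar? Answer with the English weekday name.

Saturday

Equivalently 9 September 1595 Gregorian, JDN 2303873.
2303873 ≡ 5 (mod 7); counting from Monday = 0 gives Saturday.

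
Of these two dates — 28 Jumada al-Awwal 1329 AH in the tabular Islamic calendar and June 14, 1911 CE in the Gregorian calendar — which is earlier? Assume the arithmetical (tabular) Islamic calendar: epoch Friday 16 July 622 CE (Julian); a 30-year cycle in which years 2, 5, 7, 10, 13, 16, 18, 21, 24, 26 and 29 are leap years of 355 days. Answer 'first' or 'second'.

first

The two dates have Julian Day Numbers 2419184 and 2419202 respectively.
Since 2419184 < 2419202, the first date comes first.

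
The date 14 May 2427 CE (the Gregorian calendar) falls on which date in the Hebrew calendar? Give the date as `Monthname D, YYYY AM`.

Both dates share Julian Day Number 2607637; in the Hebrew calendar that is 16 Iyar 6187 AM.

Iyar 16, 6187 AM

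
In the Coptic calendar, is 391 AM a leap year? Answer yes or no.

391 mod 4 = 3; in the Coptic calendar a year is leap when year mod 4 = 3, so it is a leap year.

yes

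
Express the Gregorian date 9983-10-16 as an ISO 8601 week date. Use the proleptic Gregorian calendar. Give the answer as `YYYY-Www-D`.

9983-W41-7

The weekday is Sunday (ISO weekday 7).
That Sunday belongs to ISO week 41 of ISO year 9983.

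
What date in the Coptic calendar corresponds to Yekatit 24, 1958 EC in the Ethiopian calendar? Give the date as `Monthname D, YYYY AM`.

The source date corresponds to 3 March 1966 in the Gregorian calendar (JDN 2439188).
That day falls on 24 Meshir 1682 AM in the Coptic calendar.

Meshir 24, 1682 AM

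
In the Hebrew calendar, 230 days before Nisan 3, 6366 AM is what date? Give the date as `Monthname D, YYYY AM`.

Counting 230 days back from JDN 2672974 reaches JDN 2672744, which is Av 10, 6365 AM.

Av 10, 6365 AM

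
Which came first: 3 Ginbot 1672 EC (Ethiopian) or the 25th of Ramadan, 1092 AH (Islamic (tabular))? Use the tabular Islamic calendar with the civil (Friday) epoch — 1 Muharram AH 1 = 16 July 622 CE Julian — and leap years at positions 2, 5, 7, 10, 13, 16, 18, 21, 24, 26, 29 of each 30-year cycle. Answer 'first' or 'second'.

Converting both to JDN: 2334796 vs 2335314; the smaller is the first.

first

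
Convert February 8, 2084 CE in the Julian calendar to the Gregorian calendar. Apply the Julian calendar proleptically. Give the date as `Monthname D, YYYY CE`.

February 21, 2084 CE

The Julian–Gregorian offset here is 13 days (Julian trailing).
8 February 2084 Julian + 13 days → 21 February 2084 Gregorian.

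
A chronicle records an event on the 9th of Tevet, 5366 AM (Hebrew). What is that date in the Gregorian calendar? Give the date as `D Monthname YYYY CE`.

19 December 1605 CE

Julian Day Number of the source date = 2307627.
Converting JDN 2307627 to the Gregorian calendar gives 19 December 1605 CE.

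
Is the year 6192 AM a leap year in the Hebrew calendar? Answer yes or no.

yes

Hebrew year 6192 is year 17 of its 19-year Metonic cycle; leap years are at positions 3, 6, 8, 11, 14, 17, 19, so it is a leap year (13 months).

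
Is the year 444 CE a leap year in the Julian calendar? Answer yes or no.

444 mod 4 = 0, so it is a leap year in the Julian calendar.

yes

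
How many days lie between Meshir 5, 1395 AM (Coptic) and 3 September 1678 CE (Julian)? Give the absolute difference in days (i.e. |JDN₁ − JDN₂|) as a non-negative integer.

JDN of the first date = 2334342.
JDN of the second date = 2334193.
|2334193 − 2334342| = 149.

149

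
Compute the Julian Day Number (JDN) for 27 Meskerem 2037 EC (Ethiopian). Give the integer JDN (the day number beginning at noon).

2467896

In the Gregorian calendar the same day is 7 October 2044.
JDN 2451545 is 1 January 2000 CE (Gregorian); the target day is +16351 days from there, so JDN = 2467896.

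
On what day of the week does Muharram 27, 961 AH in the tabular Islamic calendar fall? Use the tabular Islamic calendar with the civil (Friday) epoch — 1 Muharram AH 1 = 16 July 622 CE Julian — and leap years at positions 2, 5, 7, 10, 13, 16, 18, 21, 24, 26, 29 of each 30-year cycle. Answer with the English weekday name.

Tuesday

Equivalently 12 January 1554 Gregorian, JDN 2288658.
2288658 ≡ 1 (mod 7); counting from Monday = 0 gives Tuesday.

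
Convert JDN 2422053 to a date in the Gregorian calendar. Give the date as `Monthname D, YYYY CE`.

April 4, 1919 CE

Counting from JDN 2299161 = 15 Oct 1582 gives an offset of 122892 days.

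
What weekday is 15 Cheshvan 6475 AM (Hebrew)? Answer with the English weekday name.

Saturday

This is JDN 2712645 (14 November 2714 Gregorian).
2712645 ≡ 5 (mod 7); counting from Monday = 0 gives Saturday.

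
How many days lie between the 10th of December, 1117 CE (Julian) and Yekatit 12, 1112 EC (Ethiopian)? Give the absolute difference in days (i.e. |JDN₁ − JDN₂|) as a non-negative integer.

789

JDN of the first date = 2129386.
JDN of the second date = 2130175.
|2130175 − 2129386| = 789.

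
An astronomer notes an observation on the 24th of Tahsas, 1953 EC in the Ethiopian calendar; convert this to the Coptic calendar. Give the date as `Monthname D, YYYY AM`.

Julian Day Number of the source date = 2437302.
Converting JDN 2437302 to the Coptic calendar gives 24 Koiak 1677 AM.

Koiak 24, 1677 AM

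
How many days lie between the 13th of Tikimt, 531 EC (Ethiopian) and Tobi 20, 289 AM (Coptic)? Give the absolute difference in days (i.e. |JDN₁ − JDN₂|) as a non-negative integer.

JDN of the first date = 1917845.
JDN of the second date = 1930361.
|1930361 − 1917845| = 12516.

12516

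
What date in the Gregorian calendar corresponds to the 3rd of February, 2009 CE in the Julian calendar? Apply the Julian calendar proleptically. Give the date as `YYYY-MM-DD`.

2009-02-16

At this point the Julian calendar is 13 days behind the Gregorian.
3 February 2009 Julian + 13 days → 16 February 2009 Gregorian.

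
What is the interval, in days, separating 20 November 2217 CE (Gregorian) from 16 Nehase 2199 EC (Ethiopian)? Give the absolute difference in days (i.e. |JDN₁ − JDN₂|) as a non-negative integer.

JDN of the first date = 2531126.
JDN of the second date = 2527385.
|2527385 − 2531126| = 3741.

3741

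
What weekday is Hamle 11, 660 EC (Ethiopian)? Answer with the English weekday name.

This is JDN 1965231 (8 July 668 Gregorian).
1965231 ≡ 2 (mod 7); counting from Monday = 0 gives Wednesday.

Wednesday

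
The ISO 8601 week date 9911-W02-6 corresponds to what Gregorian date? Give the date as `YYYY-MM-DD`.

ISO week 1 of 9911 is the week containing the first Thursday of 9911.
Week 2, day 6 (Saturday) lands on 9911-01-14.

9911-01-14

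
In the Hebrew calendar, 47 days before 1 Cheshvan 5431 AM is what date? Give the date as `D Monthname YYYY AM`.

The starting date is JDN 2331303; 2331303 − 47 = 2331256.
JDN 2331256 corresponds to 13 Elul 5430 AM.

13 Elul 5430 AM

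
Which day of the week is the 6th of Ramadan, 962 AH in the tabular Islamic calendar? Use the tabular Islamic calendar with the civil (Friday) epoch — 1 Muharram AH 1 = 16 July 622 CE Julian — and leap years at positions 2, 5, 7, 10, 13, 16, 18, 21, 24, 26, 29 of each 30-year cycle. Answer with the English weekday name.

Thursday

This is JDN 2289227 (4 August 1555 Gregorian).
Since JDN mod 7 = 3 (0 = Monday), the day is Thursday.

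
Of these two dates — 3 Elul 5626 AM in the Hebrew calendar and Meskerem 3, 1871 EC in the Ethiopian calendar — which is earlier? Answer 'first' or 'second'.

first

First date → JDN 2402828; second date → JDN 2407240.
JDN 2402828 < JDN 2407240, so the first date is earlier.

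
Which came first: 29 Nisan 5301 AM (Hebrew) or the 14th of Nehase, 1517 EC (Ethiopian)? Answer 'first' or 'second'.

second

The two dates have Julian Day Numbers 2284024 and 2278283 respectively.
Since 2278283 < 2284024, the second date comes first.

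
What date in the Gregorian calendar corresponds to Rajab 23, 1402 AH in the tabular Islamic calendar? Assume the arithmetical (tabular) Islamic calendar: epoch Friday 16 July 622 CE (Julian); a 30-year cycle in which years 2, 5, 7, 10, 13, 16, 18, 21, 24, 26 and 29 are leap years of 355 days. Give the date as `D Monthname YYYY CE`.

17 May 1982 CE

Both dates share Julian Day Number 2445107; in the Gregorian calendar that is 17 May 1982 CE.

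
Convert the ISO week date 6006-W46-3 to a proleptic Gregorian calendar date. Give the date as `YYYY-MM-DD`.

6006-11-15

ISO week 1 of 6006 is the week containing the first Thursday of 6006.
Week 46, day 3 (Wednesday) lands on 6006-11-15.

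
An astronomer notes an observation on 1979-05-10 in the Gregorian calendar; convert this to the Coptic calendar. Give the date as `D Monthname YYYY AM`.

Julian Day Number of the source date = 2444004.
Converting JDN 2444004 to the Coptic calendar gives 2 Pashons 1695 AM.

2 Pashons 1695 AM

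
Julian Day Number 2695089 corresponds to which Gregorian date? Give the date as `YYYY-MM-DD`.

JDN 2451545 is 1 Jan 2000; 2695089 is +243544 days from there.

2666-10-20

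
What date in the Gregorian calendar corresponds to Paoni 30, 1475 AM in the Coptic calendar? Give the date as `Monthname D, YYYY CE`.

Both dates share Julian Day Number 2363707; in the Gregorian calendar that is 5 July 1759 CE.

July 5, 1759 CE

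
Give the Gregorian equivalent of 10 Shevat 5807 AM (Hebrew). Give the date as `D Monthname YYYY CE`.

6 February 2047 CE

Julian Day Number of the source date = 2468748.
Converting JDN 2468748 to the Gregorian calendar gives 6 February 2047 CE.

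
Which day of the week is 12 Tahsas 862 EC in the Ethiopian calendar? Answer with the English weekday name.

Thursday

Equivalently 12 December 869 Gregorian, JDN 2038802.
JDN 2038802 mod 7 = 3, and JDN 0 was a Monday, so this is a Thursday.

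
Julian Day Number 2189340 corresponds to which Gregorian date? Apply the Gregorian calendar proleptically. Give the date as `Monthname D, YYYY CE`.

February 8, 1282 CE

Counting from JDN 2299161 = 15 Oct 1582 gives an offset of -109821 days.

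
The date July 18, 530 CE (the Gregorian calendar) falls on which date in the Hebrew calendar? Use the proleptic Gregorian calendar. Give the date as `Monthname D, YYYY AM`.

Both dates share Julian Day Number 1914837; in the Hebrew calendar that is 5 Av 4290 AM.

Av 5, 4290 AM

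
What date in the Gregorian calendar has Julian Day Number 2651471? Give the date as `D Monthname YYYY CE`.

19 May 2547 CE

Counting from JDN 2299161 = 15 Oct 1582 gives an offset of 352310 days.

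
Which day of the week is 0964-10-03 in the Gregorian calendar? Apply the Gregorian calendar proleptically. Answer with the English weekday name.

JDN 2073430 mod 7 = 2, and JDN 0 was a Monday, so this is a Wednesday.

Wednesday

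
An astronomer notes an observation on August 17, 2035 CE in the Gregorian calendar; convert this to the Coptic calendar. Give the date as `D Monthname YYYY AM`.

11 Mesori 1751 AM

Both dates share Julian Day Number 2464557; in the Coptic calendar that is 11 Mesori 1751 AM.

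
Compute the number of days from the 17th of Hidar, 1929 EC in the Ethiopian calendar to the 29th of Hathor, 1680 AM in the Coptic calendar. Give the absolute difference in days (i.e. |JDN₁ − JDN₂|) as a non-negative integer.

9874

JDN of the first date = 2428499.
JDN of the second date = 2438373.
|2438373 − 2428499| = 9874.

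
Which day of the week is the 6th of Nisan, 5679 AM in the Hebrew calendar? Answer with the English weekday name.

Sunday

Equivalently 6 April 1919 Gregorian, JDN 2422055.
2422055 ≡ 6 (mod 7); counting from Monday = 0 gives Sunday.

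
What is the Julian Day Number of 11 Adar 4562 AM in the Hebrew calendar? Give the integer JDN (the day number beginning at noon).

Equivalently 21 February 802 (proleptic Gregorian).
JDN 2299161 is 15 October 1582 CE (Gregorian); the target day is −285125 days from there, so JDN = 2014036.

2014036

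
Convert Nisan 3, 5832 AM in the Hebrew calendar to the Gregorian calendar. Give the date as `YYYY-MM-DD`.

Julian Day Number of the source date = 2477924.
Converting JDN 2477924 to the Gregorian calendar gives 22 March 2072 CE.

2072-03-22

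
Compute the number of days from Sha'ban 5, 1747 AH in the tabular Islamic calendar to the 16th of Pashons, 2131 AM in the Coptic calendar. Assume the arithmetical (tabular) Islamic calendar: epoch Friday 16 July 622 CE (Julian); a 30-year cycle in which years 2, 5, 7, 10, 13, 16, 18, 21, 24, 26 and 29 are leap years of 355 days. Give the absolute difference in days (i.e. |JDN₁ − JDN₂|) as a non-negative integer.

JDN of the first date = 2567375.
JDN of the second date = 2603267.
|2603267 − 2567375| = 35892.

35892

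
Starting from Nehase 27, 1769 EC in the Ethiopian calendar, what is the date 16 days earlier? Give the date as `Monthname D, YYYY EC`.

Counting 16 days back from JDN 2370339 reaches JDN 2370323, which is Nehase 11, 1769 EC.

Nehase 11, 1769 EC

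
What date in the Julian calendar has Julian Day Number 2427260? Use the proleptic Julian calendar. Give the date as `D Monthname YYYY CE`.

23 June 1933 CE

JDN 2427260 is 6 July 1933 in the Gregorian calendar.
In the Julian calendar that day is 23 June 1933 CE.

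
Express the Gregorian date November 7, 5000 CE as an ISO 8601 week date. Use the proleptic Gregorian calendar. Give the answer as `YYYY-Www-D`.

The weekday is Friday (ISO weekday 5).
That Friday belongs to ISO week 45 of ISO year 5000.

5000-W45-5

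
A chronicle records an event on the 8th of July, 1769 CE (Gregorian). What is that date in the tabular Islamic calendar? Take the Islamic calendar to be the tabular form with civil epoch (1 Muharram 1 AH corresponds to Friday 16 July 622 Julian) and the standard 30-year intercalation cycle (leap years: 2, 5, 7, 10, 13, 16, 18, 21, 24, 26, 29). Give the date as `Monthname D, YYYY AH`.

Julian Day Number of the source date = 2367363.
Converting JDN 2367363 to the tabular Islamic calendar gives 4 Rabi' al-Awwal 1183 AH.

Rabi' al-Awwal 4, 1183 AH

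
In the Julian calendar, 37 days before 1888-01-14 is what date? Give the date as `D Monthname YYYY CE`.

The starting date is JDN 2410663; 2410663 − 37 = 2410626.
JDN 2410626 corresponds to 8 December 1887 CE.

8 December 1887 CE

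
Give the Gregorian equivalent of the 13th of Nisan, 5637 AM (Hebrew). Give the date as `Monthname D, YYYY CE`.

Julian Day Number of the source date = 2406706.
Converting JDN 2406706 to the Gregorian calendar gives 27 March 1877 CE.

March 27, 1877 CE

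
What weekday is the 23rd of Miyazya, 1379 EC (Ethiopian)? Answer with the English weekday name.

This is JDN 2227767 (26 April 1387 Gregorian).
JDN 2227767 mod 7 = 3, and JDN 0 was a Monday, so this is a Thursday.

Thursday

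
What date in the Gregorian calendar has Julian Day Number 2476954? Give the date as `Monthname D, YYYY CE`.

July 26, 2069 CE

JDN 2451545 is 1 Jan 2000; 2476954 is +25409 days from there.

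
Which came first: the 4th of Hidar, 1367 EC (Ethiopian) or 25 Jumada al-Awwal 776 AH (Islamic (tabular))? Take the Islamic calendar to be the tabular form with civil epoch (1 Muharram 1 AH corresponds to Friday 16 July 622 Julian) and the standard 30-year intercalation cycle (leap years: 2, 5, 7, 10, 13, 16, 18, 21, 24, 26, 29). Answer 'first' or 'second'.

first

The two dates have Julian Day Numbers 2223215 and 2223216 respectively.
Since 2223215 < 2223216, the first date comes first.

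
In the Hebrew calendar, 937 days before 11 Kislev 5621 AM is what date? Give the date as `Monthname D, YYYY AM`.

Iyar 19, 5618 AM

The starting date is JDN 2400740; 2400740 − 937 = 2399803.
JDN 2399803 corresponds to Iyar 19, 5618 AM.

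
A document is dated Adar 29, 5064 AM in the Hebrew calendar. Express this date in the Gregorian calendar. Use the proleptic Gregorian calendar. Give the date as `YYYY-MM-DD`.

1304-03-15

Both dates share Julian Day Number 2197410; in the Gregorian calendar that is 15 March 1304 CE.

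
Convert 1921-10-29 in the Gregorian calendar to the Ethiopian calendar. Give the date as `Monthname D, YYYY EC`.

Tikimt 19, 1914 EC

Both dates share Julian Day Number 2422992; in the Ethiopian calendar that is 19 Tikimt 1914 EC.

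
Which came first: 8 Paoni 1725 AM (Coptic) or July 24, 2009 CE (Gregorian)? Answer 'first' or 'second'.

First date → JDN 2454998; second date → JDN 2455037.
JDN 2454998 < JDN 2455037, so the first date is earlier.

first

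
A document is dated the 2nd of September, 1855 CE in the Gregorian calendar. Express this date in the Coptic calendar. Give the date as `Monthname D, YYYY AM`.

Mesori 28, 1571 AM

Both dates share Julian Day Number 2398829; in the Coptic calendar that is 28 Mesori 1571 AM.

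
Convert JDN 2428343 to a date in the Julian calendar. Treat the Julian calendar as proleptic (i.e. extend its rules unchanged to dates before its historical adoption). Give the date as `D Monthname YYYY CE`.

10 June 1936 CE

JDN 2428343 is 23 June 1936 in the Gregorian calendar.
In the Julian calendar that day is 10 June 1936 CE.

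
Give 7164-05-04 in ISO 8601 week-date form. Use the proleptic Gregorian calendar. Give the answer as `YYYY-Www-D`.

The weekday is Monday (ISO weekday 1).
That Monday belongs to ISO week 19 of ISO year 7164.

7164-W19-1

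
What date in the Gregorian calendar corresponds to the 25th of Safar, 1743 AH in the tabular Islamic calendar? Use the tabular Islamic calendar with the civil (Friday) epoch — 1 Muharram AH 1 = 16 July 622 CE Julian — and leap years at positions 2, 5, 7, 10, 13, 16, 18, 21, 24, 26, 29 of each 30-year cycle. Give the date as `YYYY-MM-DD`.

Both dates share Julian Day Number 2565801; in the Gregorian calendar that is 28 October 2312 CE.

2312-10-28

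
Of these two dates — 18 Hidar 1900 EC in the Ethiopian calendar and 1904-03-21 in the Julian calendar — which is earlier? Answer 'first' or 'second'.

Converting both to JDN: 2417908 vs 2416574; the smaller is the second.

second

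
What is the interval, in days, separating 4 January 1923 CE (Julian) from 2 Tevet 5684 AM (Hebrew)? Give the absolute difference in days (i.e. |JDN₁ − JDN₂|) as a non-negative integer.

JDN of the first date = 2423437.
JDN of the second date = 2423764.
|2423764 − 2423437| = 327.

327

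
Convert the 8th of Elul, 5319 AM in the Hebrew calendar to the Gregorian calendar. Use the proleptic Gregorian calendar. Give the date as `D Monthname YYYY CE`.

Both dates share Julian Day Number 2290705; in the Gregorian calendar that is 21 August 1559 CE.

21 August 1559 CE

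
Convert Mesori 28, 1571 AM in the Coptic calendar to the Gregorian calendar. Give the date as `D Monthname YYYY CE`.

2 September 1855 CE

Julian Day Number of the source date = 2398829.
Converting JDN 2398829 to the Gregorian calendar gives 2 September 1855 CE.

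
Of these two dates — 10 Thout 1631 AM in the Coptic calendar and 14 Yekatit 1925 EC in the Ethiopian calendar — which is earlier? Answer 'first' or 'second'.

first

First date → JDN 2420396; second date → JDN 2427125.
JDN 2420396 < JDN 2427125, so the first date is earlier.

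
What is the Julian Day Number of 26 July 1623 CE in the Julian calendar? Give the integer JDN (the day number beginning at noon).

Equivalently 5 August 1623 (Gregorian).
JDN 2299161 is 15 October 1582 CE (Gregorian); the target day is +14904 days from there, so JDN = 2314065.

2314065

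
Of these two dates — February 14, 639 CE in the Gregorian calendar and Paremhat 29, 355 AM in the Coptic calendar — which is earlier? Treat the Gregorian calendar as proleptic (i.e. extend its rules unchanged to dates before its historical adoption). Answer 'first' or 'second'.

Converting both to JDN: 1954494 vs 1954536; the smaller is the first.

first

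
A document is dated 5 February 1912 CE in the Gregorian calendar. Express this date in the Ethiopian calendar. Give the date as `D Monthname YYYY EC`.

27 Tir 1904 EC

Both dates share Julian Day Number 2419438; in the Ethiopian calendar that is 27 Tir 1904 EC.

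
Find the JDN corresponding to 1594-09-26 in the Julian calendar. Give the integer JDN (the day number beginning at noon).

In the Gregorian calendar the same day is 6 October 1594.
JDN 2451545 is 1 January 2000 CE (Gregorian); the target day is −148010 days from there, so JDN = 2303535.

2303535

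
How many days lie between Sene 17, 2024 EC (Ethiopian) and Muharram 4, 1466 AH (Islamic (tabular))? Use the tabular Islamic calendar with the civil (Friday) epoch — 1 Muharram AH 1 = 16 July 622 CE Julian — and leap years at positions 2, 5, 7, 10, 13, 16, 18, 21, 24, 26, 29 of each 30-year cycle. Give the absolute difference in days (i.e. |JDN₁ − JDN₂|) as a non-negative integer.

4182

First date → JDN 2463408; second date → JDN 2467590.
The interval is |2463408 − 2467590| = 4182 days.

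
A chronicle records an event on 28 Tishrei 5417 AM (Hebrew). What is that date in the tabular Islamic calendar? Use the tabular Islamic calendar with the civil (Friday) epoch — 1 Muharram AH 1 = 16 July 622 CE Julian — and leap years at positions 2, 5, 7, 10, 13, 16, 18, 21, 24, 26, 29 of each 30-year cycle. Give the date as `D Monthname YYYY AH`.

27 Dhu al-Hijjah 1066 AH

The source date corresponds to 16 October 1656 in the Gregorian calendar (JDN 2326191).
That day falls on 27 Dhu al-Hijjah 1066 AH in the tabular Islamic calendar.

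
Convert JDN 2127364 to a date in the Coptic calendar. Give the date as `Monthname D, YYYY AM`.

The proleptic Gregorian equivalent of JDN 2127364 is 4 June 1112.
In the Coptic calendar that day is Paoni 3, 828 AM.

Paoni 3, 828 AM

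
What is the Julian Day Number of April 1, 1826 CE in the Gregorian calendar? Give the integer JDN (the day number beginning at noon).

2388083

JDN 2451545 is 1 January 2000 CE (Gregorian); the target day is −63462 days from there, so JDN = 2388083.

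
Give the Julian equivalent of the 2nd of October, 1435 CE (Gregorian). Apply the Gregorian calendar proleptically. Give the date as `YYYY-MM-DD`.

For dates in this range the Gregorian date is 9 days ahead of the Julian.
2 October 1435 Gregorian − 9 days → 23 September 1435 Julian.

1435-09-23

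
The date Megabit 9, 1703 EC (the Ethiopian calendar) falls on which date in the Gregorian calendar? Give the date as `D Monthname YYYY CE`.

16 March 1711 CE

Both dates share Julian Day Number 2346064; in the Gregorian calendar that is 16 March 1711 CE.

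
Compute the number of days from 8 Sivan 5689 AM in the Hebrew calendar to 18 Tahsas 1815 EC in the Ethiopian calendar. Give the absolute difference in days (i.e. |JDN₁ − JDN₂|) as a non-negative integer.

38888

JDN of the first date = 2425779.
JDN of the second date = 2386891.
|2386891 − 2425779| = 38888.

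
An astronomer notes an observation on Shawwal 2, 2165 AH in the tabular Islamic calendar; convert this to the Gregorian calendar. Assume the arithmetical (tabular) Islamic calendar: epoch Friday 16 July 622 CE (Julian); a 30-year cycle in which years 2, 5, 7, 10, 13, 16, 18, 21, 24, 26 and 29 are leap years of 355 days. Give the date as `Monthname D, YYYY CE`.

November 3, 2722 CE

Both dates share Julian Day Number 2715556; in the Gregorian calendar that is 3 November 2722 CE.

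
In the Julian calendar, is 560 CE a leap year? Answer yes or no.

560 mod 4 = 0, so it is a leap year in the Julian calendar.

yes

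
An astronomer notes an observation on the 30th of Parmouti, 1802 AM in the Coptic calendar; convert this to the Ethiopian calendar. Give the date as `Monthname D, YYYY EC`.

Miyazya 30, 2078 EC

The source date corresponds to 8 May 2086 in the Gregorian calendar (JDN 2483084).
That day falls on 30 Miyazya 2078 EC in the Ethiopian calendar.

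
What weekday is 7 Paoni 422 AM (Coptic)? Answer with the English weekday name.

Tuesday

This is JDN 1979076 (5 June 706 Gregorian).
1979076 ≡ 1 (mod 7); counting from Monday = 0 gives Tuesday.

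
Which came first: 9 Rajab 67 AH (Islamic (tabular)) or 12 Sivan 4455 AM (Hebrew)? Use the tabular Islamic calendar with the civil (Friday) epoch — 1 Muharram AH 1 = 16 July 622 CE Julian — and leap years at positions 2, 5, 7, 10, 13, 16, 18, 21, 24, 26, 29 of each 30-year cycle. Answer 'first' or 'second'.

first

The two dates have Julian Day Numbers 1972013 and 1975058 respectively.
Since 1972013 < 1975058, the first date comes first.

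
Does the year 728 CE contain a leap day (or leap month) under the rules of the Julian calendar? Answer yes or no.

728 mod 4 = 0, so it is a leap year in the Julian calendar.

yes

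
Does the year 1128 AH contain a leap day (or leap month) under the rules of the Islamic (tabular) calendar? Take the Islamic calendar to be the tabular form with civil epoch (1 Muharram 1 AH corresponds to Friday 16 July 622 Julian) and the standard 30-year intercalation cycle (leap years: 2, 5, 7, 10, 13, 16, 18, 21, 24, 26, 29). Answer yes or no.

Year 1128 AH is year 18 of its 30-year cycle; leap positions are 2, 5, 7, 10, 13, 16, 18, 21, 24, 26, 29, so it is a leap year (355 days).

yes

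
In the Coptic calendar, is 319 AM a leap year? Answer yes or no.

319 mod 4 = 3; in the Coptic calendar a year is leap when year mod 4 = 3, so it is a leap year.

yes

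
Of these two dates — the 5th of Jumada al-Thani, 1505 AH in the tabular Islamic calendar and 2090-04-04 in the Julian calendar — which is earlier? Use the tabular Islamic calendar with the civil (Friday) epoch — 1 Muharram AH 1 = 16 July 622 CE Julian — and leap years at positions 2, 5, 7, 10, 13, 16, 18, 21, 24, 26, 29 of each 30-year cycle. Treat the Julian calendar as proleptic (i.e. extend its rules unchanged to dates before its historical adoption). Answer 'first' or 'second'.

The two dates have Julian Day Numbers 2481559 and 2484524 respectively.
Since 2481559 < 2484524, the first date comes first.

first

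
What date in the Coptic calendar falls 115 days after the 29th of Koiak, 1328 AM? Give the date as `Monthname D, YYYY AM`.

Parmouti 24, 1328 AM

JDN of the 29th of Koiak, 1328 AM = 2309835.
2309835 + 115 = 2309950.
JDN 2309950 in the Coptic calendar is Parmouti 24, 1328 AM.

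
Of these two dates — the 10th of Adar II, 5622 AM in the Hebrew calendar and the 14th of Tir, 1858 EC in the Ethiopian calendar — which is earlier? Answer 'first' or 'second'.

first

The two dates have Julian Day Numbers 2401212 and 2402623 respectively.
Since 2401212 < 2402623, the first date comes first.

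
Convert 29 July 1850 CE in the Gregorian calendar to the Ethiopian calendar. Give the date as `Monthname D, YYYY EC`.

Hamle 23, 1842 EC

Both dates share Julian Day Number 2396968; in the Ethiopian calendar that is 23 Hamle 1842 EC.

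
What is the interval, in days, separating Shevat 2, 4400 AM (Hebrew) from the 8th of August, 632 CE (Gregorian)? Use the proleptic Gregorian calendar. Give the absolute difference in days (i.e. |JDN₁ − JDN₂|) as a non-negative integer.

First date → JDN 1954817; second date → JDN 1952113.
The interval is |1954817 − 1952113| = 2704 days.

2704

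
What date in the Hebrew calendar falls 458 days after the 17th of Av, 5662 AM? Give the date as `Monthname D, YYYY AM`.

Kislev 2, 5664 AM

The starting date is JDN 2415982; 2415982 + 458 = 2416440.
JDN 2416440 corresponds to Kislev 2, 5664 AM.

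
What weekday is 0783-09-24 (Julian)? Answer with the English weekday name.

Wednesday

This is JDN 2007315 (28 September 783 Gregorian).
2007315 ≡ 2 (mod 7); counting from Monday = 0 gives Wednesday.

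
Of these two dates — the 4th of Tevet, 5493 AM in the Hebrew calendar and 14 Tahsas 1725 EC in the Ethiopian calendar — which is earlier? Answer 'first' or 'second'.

Converting both to JDN: 2354016 vs 2354015; the smaller is the second.

second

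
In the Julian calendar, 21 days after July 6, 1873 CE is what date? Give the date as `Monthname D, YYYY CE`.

July 27, 1873 CE

JDN of July 6, 1873 CE = 2405358.
2405358 + 21 = 2405379.
JDN 2405379 in the Julian calendar is July 27, 1873 CE.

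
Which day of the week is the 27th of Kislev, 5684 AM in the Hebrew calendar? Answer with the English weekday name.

This is JDN 2423759 (5 December 1923 Gregorian).
JDN 2423759 mod 7 = 2, and JDN 0 was a Monday, so this is a Wednesday.

Wednesday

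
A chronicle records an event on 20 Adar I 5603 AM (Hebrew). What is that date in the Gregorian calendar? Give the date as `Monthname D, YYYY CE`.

Both dates share Julian Day Number 2394252; in the Gregorian calendar that is 20 February 1843 CE.

February 20, 1843 CE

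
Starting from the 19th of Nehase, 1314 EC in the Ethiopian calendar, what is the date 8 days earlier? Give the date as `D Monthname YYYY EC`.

11 Nehase 1314 EC

JDN of the 19th of Nehase, 1314 EC = 2204142.
2204142 − 8 = 2204134.
JDN 2204134 in the Ethiopian calendar is 11 Nehase 1314 EC.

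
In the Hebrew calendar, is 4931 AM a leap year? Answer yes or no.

Hebrew year 4931 is year 10 of its 19-year Metonic cycle; leap years are at positions 3, 6, 8, 11, 14, 17, 19, so it is a common year (12 months).

no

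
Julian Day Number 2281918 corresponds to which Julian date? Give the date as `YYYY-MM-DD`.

JDN 2281918 is 31 July 1535 in the proleptic Gregorian calendar.
In the Julian calendar that day is 1535-07-21.

1535-07-21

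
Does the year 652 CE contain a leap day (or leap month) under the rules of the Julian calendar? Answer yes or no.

652 mod 4 = 0, so it is a leap year in the Julian calendar.

yes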